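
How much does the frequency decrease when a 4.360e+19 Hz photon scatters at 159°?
1.768e+19 Hz (decrease)

Convert frequency to wavelength (c = 299792458 m/s):
λ₀ = c/f₀ = 299792458/4.360e+19 = 6.8759738e-12 m = 6.8760 pm

Calculate Compton shift:
Δλ = λ_C(1 - cos(159°)) = 4.6915 pm

Final wavelength:
λ' = λ₀ + Δλ = 6.8760 + 4.6915 = 11.5674 pm

Final frequency:
f' = c/λ' = 299792458/1.1567440e-11 = 2.5916924e+19 Hz

Frequency shift (decrease):
Δf = f₀ - f' = 4.360e+19 - 2.5916924e+19 = 1.768e+19 Hz

(Intermediate values are shown rounded; full precision is carried through to the final answer.)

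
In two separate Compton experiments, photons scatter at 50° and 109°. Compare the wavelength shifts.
109° produces the larger shift by a factor of 3.711

Calculate both shifts using Δλ = λ_C(1 - cos θ):

For θ₁ = 50°:
Δλ₁ = 2.4263 × (1 - cos(50°))
Δλ₁ = 2.4263 × 0.3572
Δλ₁ = 0.8667 pm

For θ₂ = 109°:
Δλ₂ = 2.4263 × (1 - cos(109°))
Δλ₂ = 2.4263 × 1.3256
Δλ₂ = 3.2162 pm

The 109° angle produces the larger shift.
Ratio: 3.2162/0.8667 = 3.711

(Intermediate values are shown rounded; full precision is carried through to the final answer.)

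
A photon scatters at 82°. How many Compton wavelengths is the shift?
0.8608 λ_C

The Compton shift formula is:
Δλ = λ_C(1 - cos θ)

Dividing both sides by λ_C:
Δλ/λ_C = 1 - cos θ

For θ = 82°:
Δλ/λ_C = 1 - cos(82°)
Δλ/λ_C = 1 - 0.1392
Δλ/λ_C = 0.8608

This means the shift is 0.8608 × λ_C = 2.0886 pm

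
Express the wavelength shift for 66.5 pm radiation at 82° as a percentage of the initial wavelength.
3.1408%

Calculate the Compton shift:
Δλ = λ_C(1 - cos(82°))
Δλ = 2.4263 × (1 - cos(82°))
Δλ = 2.4263 × 0.8608
Δλ = 2.0886 pm

Percentage change:
(Δλ/λ₀) × 100 = (2.0886/66.5) × 100
= 3.1408%

(Intermediate values are shown rounded; full precision is carried through to the final answer.)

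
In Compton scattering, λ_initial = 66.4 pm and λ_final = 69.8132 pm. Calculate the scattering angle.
114.00°

First find the wavelength shift:
Δλ = λ' - λ = 69.8132 - 66.4 = 3.4132 pm

Using Δλ = λ_C(1 - cos θ), with λ_C = h/(m_e·c) ≈ 2.42631024 pm:
cos θ = 1 - Δλ/λ_C
cos θ = 1 - 3.4132/2.42631024
cos θ = -0.406745

θ = arccos(-0.406745)
θ = 114.00°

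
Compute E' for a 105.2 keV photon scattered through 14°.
104.5606 keV

First convert energy to wavelength:
λ = hc/E, with hc ≈ 1239.842 keV·pm (i.e. 1239.842 eV·nm)

For E = 105.2 keV = 105200 eV:
λ = 1239.842 keV·pm / 105.2 keV
λ = 11.7856 pm

Calculate the Compton shift:
Δλ = λ_C(1 - cos(14°)) = 2.4263 × 0.0297
Δλ = 0.0721 pm

Final wavelength:
λ' = 11.7856 + 0.0721 = 11.8576 pm

Final energy:
E' = hc/λ' = 1239.842 / 11.8576 = 104.5606 keV

(Intermediate values are shown rounded; full precision is carried through to the final answer.)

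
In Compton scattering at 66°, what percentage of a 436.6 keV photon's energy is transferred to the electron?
0.3364 (or 33.64%)

Calculate initial and final photon energies:

Initial: E₀ = 436.6 keV → λ₀ = 2.8398 pm
Compton shift: Δλ = 1.4394 pm
Final wavelength: λ' = 4.2792 pm
Final energy: E' = 289.7364 keV

Fractional energy loss:
(E₀ - E')/E₀ = (436.6000 - 289.7364)/436.6000
= 146.8636/436.6000
= 0.3364
= 33.64%

(Intermediate values are shown rounded; full precision is carried through to the final answer.)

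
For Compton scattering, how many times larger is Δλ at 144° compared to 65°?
144° produces the larger shift by a factor of 3.133

Calculate both shifts using Δλ = λ_C(1 - cos θ):

For θ₁ = 65°:
Δλ₁ = 2.4263 × (1 - cos(65°))
Δλ₁ = 2.4263 × 0.5774
Δλ₁ = 1.4009 pm

For θ₂ = 144°:
Δλ₂ = 2.4263 × (1 - cos(144°))
Δλ₂ = 2.4263 × 1.8090
Δλ₂ = 4.3892 pm

The 144° angle produces the larger shift.
Ratio: 4.3892/1.4009 = 3.133

(Intermediate values are shown rounded; full precision is carried through to the final answer.)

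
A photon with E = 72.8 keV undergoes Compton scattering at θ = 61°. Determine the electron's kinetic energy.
4.9779 keV

By energy conservation: K_e = E_initial - E_final

First find the scattered photon energy:
Initial wavelength: λ = hc/E = 17.0308 pm
Compton shift: Δλ = λ_C(1 - cos(61°)) = 1.2500 pm
Final wavelength: λ' = 17.0308 + 1.2500 = 18.2808 pm
Final photon energy: E' = hc/λ' = 67.8221 keV

Electron kinetic energy:
K_e = E - E' = 72.8000 - 67.8221 = 4.9779 keV

(Intermediate values are shown rounded; full precision is carried through to the final answer.)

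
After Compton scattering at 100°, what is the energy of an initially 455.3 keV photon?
222.5622 keV

First convert energy to wavelength:
λ = hc/E, with hc ≈ 1239.842 keV·pm (i.e. 1239.842 eV·nm)

For E = 455.3 keV = 455300 eV:
λ = 1239.842 keV·pm / 455.3 keV
λ = 2.7231 pm

Calculate the Compton shift:
Δλ = λ_C(1 - cos(100°)) = 2.4263 × 1.1736
Δλ = 2.8476 pm

Final wavelength:
λ' = 2.7231 + 2.8476 = 5.5708 pm

Final energy:
E' = hc/λ' = 1239.842 / 5.5708 = 222.5622 keV

(Intermediate values are shown rounded; full precision is carried through to the final answer.)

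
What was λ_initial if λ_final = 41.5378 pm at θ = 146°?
37.1000 pm

From λ' = λ + Δλ, we have λ = λ' - Δλ

First calculate the Compton shift:
Δλ = λ_C(1 - cos θ)
Δλ = 2.4263 × (1 - cos(146°))
Δλ = 2.4263 × 1.8290
Δλ = 4.4378 pm

Initial wavelength:
λ = λ' - Δλ
λ = 41.5378 - 4.4378
λ = 37.1000 pm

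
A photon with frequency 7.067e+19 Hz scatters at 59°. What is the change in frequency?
1.535e+19 Hz (decrease)

Convert frequency to wavelength (c = 299792458 m/s):
λ₀ = c/f₀ = 299792458/7.067e+19 = 4.2421460e-12 m = 4.2421 pm

Calculate Compton shift:
Δλ = λ_C(1 - cos(59°)) = 1.1767 pm

Final wavelength:
λ' = λ₀ + Δλ = 4.2421 + 1.1767 = 5.4188 pm

Final frequency:
f' = c/λ' = 299792458/5.4188141e-12 = 5.5324367e+19 Hz

Frequency shift (decrease):
Δf = f₀ - f' = 7.067e+19 - 5.5324367e+19 = 1.535e+19 Hz

(Intermediate values are shown rounded; full precision is carried through to the final answer.)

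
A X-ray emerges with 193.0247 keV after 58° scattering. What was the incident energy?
234.7000 keV

Convert final energy to wavelength (hc ≈ 1239.842 keV·pm):
λ' = hc/E' = 1239.842 / 193.0247 = 6.4232 pm

Calculate the Compton shift:
Δλ = λ_C(1 - cos(58°))
Δλ = 2.4263 × (1 - cos(58°))
Δλ = 1.1406 pm

Initial wavelength:
λ = λ' - Δλ = 6.4232 - 1.1406 = 5.2827 pm

Initial energy:
E = hc/λ = 1239.842 / 5.2827 = 234.7000 keV

(Intermediate values are shown rounded; full precision is carried through to the final answer.)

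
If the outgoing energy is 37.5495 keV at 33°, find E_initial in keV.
38.0000 keV

Convert final energy to wavelength (hc ≈ 1239.842 keV·pm):
λ' = hc/E' = 1239.842 / 37.5495 = 33.0189 pm

Calculate the Compton shift:
Δλ = λ_C(1 - cos(33°))
Δλ = 2.4263 × (1 - cos(33°))
Δλ = 0.3914 pm

Initial wavelength:
λ = λ' - Δλ = 33.0189 - 0.3914 = 32.6274 pm

Initial energy:
E = hc/λ = 1239.842 / 32.6274 = 38.0000 keV

(Intermediate values are shown rounded; full precision is carried through to the final answer.)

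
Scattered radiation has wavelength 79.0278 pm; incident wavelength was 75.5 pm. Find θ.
117.00°

First find the wavelength shift:
Δλ = λ' - λ = 79.0278 - 75.5 = 3.5278 pm

Using Δλ = λ_C(1 - cos θ), with λ_C = h/(m_e·c) ≈ 2.42631024 pm:
cos θ = 1 - Δλ/λ_C
cos θ = 1 - 3.5278/2.42631024
cos θ = -0.453977

θ = arccos(-0.453977)
θ = 117.00°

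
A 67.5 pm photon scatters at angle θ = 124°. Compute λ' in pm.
71.2831 pm

Using the Compton scattering formula:
λ' = λ + Δλ = λ + λ_C(1 - cos θ)

Given:
- Initial wavelength λ = 67.5 pm
- Scattering angle θ = 124°
- Compton wavelength λ_C ≈ 2.4263 pm

Calculate the shift:
Δλ = 2.4263 × (1 - cos(124°))
Δλ = 2.4263 × 1.5592
Δλ = 3.7831 pm

Final wavelength:
λ' = 67.5 + 3.7831 = 71.2831 pm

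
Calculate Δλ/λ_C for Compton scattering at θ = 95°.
1.0872 λ_C

The Compton shift formula is:
Δλ = λ_C(1 - cos θ)

Dividing both sides by λ_C:
Δλ/λ_C = 1 - cos θ

For θ = 95°:
Δλ/λ_C = 1 - cos(95°)
Δλ/λ_C = 1 - -0.0872
Δλ/λ_C = 1.0872

This means the shift is 1.0872 × λ_C = 2.6378 pm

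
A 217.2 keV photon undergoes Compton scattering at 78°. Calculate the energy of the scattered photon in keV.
162.4925 keV

First convert energy to wavelength:
λ = hc/E, with hc ≈ 1239.842 keV·pm (i.e. 1239.842 eV·nm)

For E = 217.2 keV = 217200 eV:
λ = 1239.842 keV·pm / 217.2 keV
λ = 5.7083 pm

Calculate the Compton shift:
Δλ = λ_C(1 - cos(78°)) = 2.4263 × 0.7921
Δλ = 1.9219 pm

Final wavelength:
λ' = 5.7083 + 1.9219 = 7.6301 pm

Final energy:
E' = hc/λ' = 1239.842 / 7.6301 = 162.4925 keV

(Intermediate values are shown rounded; full precision is carried through to the final answer.)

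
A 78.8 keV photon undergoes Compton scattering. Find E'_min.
60.2255 keV (at θ = 180°)

The scattered photon has minimum energy when its wavelength is maximum, i.e., when the Compton shift Δλ = λ_C(1 − cos θ) is maximum. This occurs at θ = 180° (backscattering), giving Δλ_max = 2λ_C = 4.8526 pm.

Initial wavelength: λ₀ = hc/E₀ = 15.7340 pm
Maximum final wavelength: λ'_max = λ₀ + 2λ_C = 15.7340 + 4.8526 = 20.5867 pm
Minimum final energy: E'_min = hc/λ'_max = 60.2255 keV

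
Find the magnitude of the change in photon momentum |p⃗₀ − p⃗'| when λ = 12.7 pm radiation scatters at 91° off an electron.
6.8628e-23 kg·m/s

Photon momentum magnitude is p = h/λ.

Initial momentum:
p₀ = h/λ = 6.6261e-34/1.2700e-11 = 5.2174e-23 kg·m/s

After scattering:
λ' = λ + Δλ = 12.7 + 2.4687 = 15.1687 pm
p' = h/λ' = 6.6261e-34/1.5169e-11 = 4.3683e-23 kg·m/s

Momentum is a vector; the scattered photon's direction makes angle θ = 91° with the incident direction. The magnitude of the vector change Δp⃗ = p⃗₀ − p⃗' is found from the law of cosines:
|Δp⃗|² = p₀² + p'² − 2p₀p'cos θ
|Δp⃗|² = (5.2174e-23)² + (4.3683e-23)² − 2·5.2174e-23·4.3683e-23·cos(91°)
|Δp⃗| = 6.8628e-23 kg·m/s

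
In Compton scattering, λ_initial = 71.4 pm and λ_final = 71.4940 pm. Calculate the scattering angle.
16.00°

First find the wavelength shift:
Δλ = λ' - λ = 71.4940 - 71.4 = 0.0940 pm

Using Δλ = λ_C(1 - cos θ), with λ_C = h/(m_e·c) ≈ 2.42631024 pm:
cos θ = 1 - Δλ/λ_C
cos θ = 1 - 0.0940/2.42631024
cos θ = 0.961258

θ = arccos(0.961258)
θ = 16.00°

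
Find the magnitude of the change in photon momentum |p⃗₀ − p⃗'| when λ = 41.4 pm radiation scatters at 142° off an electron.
2.8835e-23 kg·m/s

Photon momentum magnitude is p = h/λ.

Initial momentum:
p₀ = h/λ = 6.6261e-34/4.1400e-11 = 1.6005e-23 kg·m/s

After scattering:
λ' = λ + Δλ = 41.4 + 4.3383 = 45.7383 pm
p' = h/λ' = 6.6261e-34/4.5738e-11 = 1.4487e-23 kg·m/s

Momentum is a vector; the scattered photon's direction makes angle θ = 142° with the incident direction. The magnitude of the vector change Δp⃗ = p⃗₀ − p⃗' is found from the law of cosines:
|Δp⃗|² = p₀² + p'² − 2p₀p'cos θ
|Δp⃗|² = (1.6005e-23)² + (1.4487e-23)² − 2·1.6005e-23·1.4487e-23·cos(142°)
|Δp⃗| = 2.8835e-23 kg·m/s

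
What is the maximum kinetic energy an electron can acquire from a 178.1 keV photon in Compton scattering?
73.1542 keV

Maximum energy transfer occurs at θ = 180° (backscattering).

Initial photon: E₀ = 178.1 keV → λ₀ = 6.9615 pm

Maximum Compton shift (at 180°):
Δλ_max = 2λ_C = 2 × 2.4263 = 4.8526 pm

Final wavelength:
λ' = 6.9615 + 4.8526 = 11.8141 pm

Minimum photon energy (maximum energy to electron):
E'_min = hc/λ' = 104.9458 keV

Maximum electron kinetic energy:
K_max = E₀ - E'_min = 178.1000 - 104.9458 = 73.1542 keV

(Intermediate values are shown rounded; full precision is carried through to the final answer.)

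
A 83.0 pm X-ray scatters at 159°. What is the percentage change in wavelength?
5.6524%

Calculate the Compton shift:
Δλ = λ_C(1 - cos(159°))
Δλ = 2.4263 × (1 - cos(159°))
Δλ = 2.4263 × 1.9336
Δλ = 4.6915 pm

Percentage change:
(Δλ/λ₀) × 100 = (4.6915/83.0) × 100
= 5.6524%

(Intermediate values are shown rounded; full precision is carried through to the final answer.)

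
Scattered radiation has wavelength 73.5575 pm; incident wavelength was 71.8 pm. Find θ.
74.00°

First find the wavelength shift:
Δλ = λ' - λ = 73.5575 - 71.8 = 1.7575 pm

Using Δλ = λ_C(1 - cos θ), with λ_C = h/(m_e·c) ≈ 2.42631024 pm:
cos θ = 1 - Δλ/λ_C
cos θ = 1 - 1.7575/2.42631024
cos θ = 0.275649

θ = arccos(0.275649)
θ = 74.00°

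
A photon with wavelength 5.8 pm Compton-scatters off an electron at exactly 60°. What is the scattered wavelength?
7.0132 pm

Using the Compton formula: λ' = λ + λ_C(1 − cos θ)

For θ = 60°, cos θ = 1/2 (exact) = 0.5000, so:
1 − cos 60° = 1 − (1/2) = 0.5000

Δλ = λ_C × 0.5000 = 2.4263 × 0.5000 = 1.2132 pm

λ' = 5.8 + 1.2132 = 7.0132 pm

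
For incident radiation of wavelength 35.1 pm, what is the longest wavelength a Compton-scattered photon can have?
39.9526 pm (at θ = 180°)

The Compton shift is Δλ = λ_C(1 − cos θ).

Since cos θ ranges from −1 to 1, the factor (1 − cos θ) ranges from 0 to 2; the maximum shift occurs at θ = 180° (backscattering):
Δλ_max = 2λ_C = 2 × 2.4263 pm = 4.8526 pm

Maximum scattered wavelength:
λ'_max = λ₀ + Δλ_max = 35.1 + 4.8526 = 39.9526 pm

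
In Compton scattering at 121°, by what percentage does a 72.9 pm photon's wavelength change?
5.0425%

Calculate the Compton shift:
Δλ = λ_C(1 - cos(121°))
Δλ = 2.4263 × (1 - cos(121°))
Δλ = 2.4263 × 1.5150
Δλ = 3.6760 pm

Percentage change:
(Δλ/λ₀) × 100 = (3.6760/72.9) × 100
= 5.0425%

(Intermediate values are shown rounded; full precision is carried through to the final answer.)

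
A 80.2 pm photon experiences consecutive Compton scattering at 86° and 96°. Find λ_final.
85.1370 pm

Apply Compton shift twice:

First scattering at θ₁ = 86°:
Δλ₁ = λ_C(1 - cos(86°))
Δλ₁ = 2.4263 × 0.9302
Δλ₁ = 2.2571 pm

After first scattering:
λ₁ = 80.2 + 2.2571 = 82.4571 pm

Second scattering at θ₂ = 96°:
Δλ₂ = λ_C(1 - cos(96°))
Δλ₂ = 2.4263 × 1.1045
Δλ₂ = 2.6799 pm

Final wavelength:
λ₂ = 82.4571 + 2.6799 = 85.1370 pm

Total shift: Δλ_total = 2.2571 + 2.6799 = 4.9370 pm

(Intermediate values are shown rounded; full precision is carried through to the final answer.)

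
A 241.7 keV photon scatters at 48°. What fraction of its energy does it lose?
0.1353 (or 13.53%)

Calculate initial and final photon energies:

Initial: E₀ = 241.7 keV → λ₀ = 5.1297 pm
Compton shift: Δλ = 0.8028 pm
Final wavelength: λ' = 5.9325 pm
Final energy: E' = 208.9927 keV

Fractional energy loss:
(E₀ - E')/E₀ = (241.7000 - 208.9927)/241.7000
= 32.7073/241.7000
= 0.1353
= 13.53%

(Intermediate values are shown rounded; full precision is carried through to the final answer.)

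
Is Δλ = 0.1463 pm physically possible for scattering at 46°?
No, inconsistent

Calculate the expected shift for θ = 46°:

Δλ_expected = λ_C(1 - cos(46°))
Δλ_expected = 2.4263 × (1 - cos(46°))
Δλ_expected = 2.4263 × 0.3053
Δλ_expected = 0.7409 pm

Given shift: 0.1463 pm
Expected shift: 0.7409 pm
Difference: 0.5945 pm

The values do not match. The given shift corresponds to θ ≈ 20.0°, not 46°.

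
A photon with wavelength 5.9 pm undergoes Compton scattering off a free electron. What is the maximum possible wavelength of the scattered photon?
10.7526 pm (at θ = 180°)

The Compton shift is Δλ = λ_C(1 − cos θ).

Since cos θ ranges from −1 to 1, the factor (1 − cos θ) ranges from 0 to 2; the maximum shift occurs at θ = 180° (backscattering):
Δλ_max = 2λ_C = 2 × 2.4263 pm = 4.8526 pm

Maximum scattered wavelength:
λ'_max = λ₀ + Δλ_max = 5.9 + 4.8526 = 10.7526 pm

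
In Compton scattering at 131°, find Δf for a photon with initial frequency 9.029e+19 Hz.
4.944e+19 Hz (decrease)

Convert frequency to wavelength (c = 299792458 m/s):
λ₀ = c/f₀ = 299792458/9.029e+19 = 3.3203285e-12 m = 3.3203 pm

Calculate Compton shift:
Δλ = λ_C(1 - cos(131°)) = 4.0181 pm

Final wavelength:
λ' = λ₀ + Δλ = 3.3203 + 4.0181 = 7.3384 pm

Final frequency:
f' = c/λ' = 299792458/7.3384414e-12 = 4.0852334e+19 Hz

Frequency shift (decrease):
Δf = f₀ - f' = 9.029e+19 - 4.0852334e+19 = 4.944e+19 Hz

(Intermediate values are shown rounded; full precision is carried through to the final answer.)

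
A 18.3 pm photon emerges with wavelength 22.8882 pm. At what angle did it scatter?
153.00°

First find the wavelength shift:
Δλ = λ' - λ = 22.8882 - 18.3 = 4.5882 pm

Using Δλ = λ_C(1 - cos θ), with λ_C = h/(m_e·c) ≈ 2.42631024 pm:
cos θ = 1 - Δλ/λ_C
cos θ = 1 - 4.5882/2.42631024
cos θ = -0.891020

θ = arccos(-0.891020)
θ = 153.00°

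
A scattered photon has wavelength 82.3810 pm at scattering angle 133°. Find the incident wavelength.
78.3000 pm

From λ' = λ + Δλ, we have λ = λ' - Δλ

First calculate the Compton shift:
Δλ = λ_C(1 - cos θ)
Δλ = 2.4263 × (1 - cos(133°))
Δλ = 2.4263 × 1.6820
Δλ = 4.0810 pm

Initial wavelength:
λ = λ' - Δλ
λ = 82.3810 - 4.0810
λ = 78.3000 pm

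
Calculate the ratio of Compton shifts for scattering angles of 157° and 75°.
157° produces the larger shift by a factor of 2.591

Calculate both shifts using Δλ = λ_C(1 - cos θ):

For θ₁ = 75°:
Δλ₁ = 2.4263 × (1 - cos(75°))
Δλ₁ = 2.4263 × 0.7412
Δλ₁ = 1.7983 pm

For θ₂ = 157°:
Δλ₂ = 2.4263 × (1 - cos(157°))
Δλ₂ = 2.4263 × 1.9205
Δλ₂ = 4.6597 pm

The 157° angle produces the larger shift.
Ratio: 4.6597/1.7983 = 2.591

(Intermediate values are shown rounded; full precision is carried through to the final answer.)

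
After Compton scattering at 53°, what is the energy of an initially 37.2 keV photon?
36.1520 keV

First convert energy to wavelength:
λ = hc/E, with hc ≈ 1239.842 keV·pm (i.e. 1239.842 eV·nm)

For E = 37.2 keV = 37200 eV:
λ = 1239.842 keV·pm / 37.2 keV
λ = 33.3291 pm

Calculate the Compton shift:
Δλ = λ_C(1 - cos(53°)) = 2.4263 × 0.3982
Δλ = 0.9661 pm

Final wavelength:
λ' = 33.3291 + 0.9661 = 34.2952 pm

Final energy:
E' = hc/λ' = 1239.842 / 34.2952 = 36.1520 keV

(Intermediate values are shown rounded; full precision is carried through to the final answer.)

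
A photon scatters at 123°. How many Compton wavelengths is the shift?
1.5446 λ_C

The Compton shift formula is:
Δλ = λ_C(1 - cos θ)

Dividing both sides by λ_C:
Δλ/λ_C = 1 - cos θ

For θ = 123°:
Δλ/λ_C = 1 - cos(123°)
Δλ/λ_C = 1 - -0.5446
Δλ/λ_C = 1.5446

This means the shift is 1.5446 × λ_C = 3.7478 pm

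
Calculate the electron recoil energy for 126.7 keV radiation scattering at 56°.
12.4834 keV

By energy conservation: K_e = E_initial - E_final

First find the scattered photon energy:
Initial wavelength: λ = hc/E = 9.7857 pm
Compton shift: Δλ = λ_C(1 - cos(56°)) = 1.0695 pm
Final wavelength: λ' = 9.7857 + 1.0695 = 10.8552 pm
Final photon energy: E' = hc/λ' = 114.2166 keV

Electron kinetic energy:
K_e = E - E' = 126.7000 - 114.2166 = 12.4834 keV

(Intermediate values are shown rounded; full precision is carried through to the final answer.)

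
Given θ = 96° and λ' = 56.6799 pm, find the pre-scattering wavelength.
54.0000 pm

From λ' = λ + Δλ, we have λ = λ' - Δλ

First calculate the Compton shift:
Δλ = λ_C(1 - cos θ)
Δλ = 2.4263 × (1 - cos(96°))
Δλ = 2.4263 × 1.1045
Δλ = 2.6799 pm

Initial wavelength:
λ = λ' - Δλ
λ = 56.6799 - 2.6799
λ = 54.0000 pm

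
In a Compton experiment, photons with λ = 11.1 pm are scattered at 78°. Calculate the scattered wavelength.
13.0219 pm

Using the Compton scattering formula:
λ' = λ + Δλ = λ + λ_C(1 - cos θ)

Given:
- Initial wavelength λ = 11.1 pm
- Scattering angle θ = 78°
- Compton wavelength λ_C ≈ 2.4263 pm

Calculate the shift:
Δλ = 2.4263 × (1 - cos(78°))
Δλ = 2.4263 × 0.7921
Δλ = 1.9219 pm

Final wavelength:
λ' = 11.1 + 1.9219 = 13.0219 pm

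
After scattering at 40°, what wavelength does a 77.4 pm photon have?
77.9676 pm

Using the Compton scattering formula:
λ' = λ + Δλ = λ + λ_C(1 - cos θ)

Given:
- Initial wavelength λ = 77.4 pm
- Scattering angle θ = 40°
- Compton wavelength λ_C ≈ 2.4263 pm

Calculate the shift:
Δλ = 2.4263 × (1 - cos(40°))
Δλ = 2.4263 × 0.2340
Δλ = 0.5676 pm

Final wavelength:
λ' = 77.4 + 0.5676 = 77.9676 pm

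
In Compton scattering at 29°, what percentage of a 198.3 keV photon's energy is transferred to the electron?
0.0464 (or 4.64%)

Calculate initial and final photon energies:

Initial: E₀ = 198.3 keV → λ₀ = 6.2524 pm
Compton shift: Δλ = 0.3042 pm
Final wavelength: λ' = 6.5566 pm
Final energy: E' = 189.0993 keV

Fractional energy loss:
(E₀ - E')/E₀ = (198.3000 - 189.0993)/198.3000
= 9.2007/198.3000
= 0.0464
= 4.64%

(Intermediate values are shown rounded; full precision is carried through to the final answer.)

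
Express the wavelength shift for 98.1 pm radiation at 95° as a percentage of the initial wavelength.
2.6889%

Calculate the Compton shift:
Δλ = λ_C(1 - cos(95°))
Δλ = 2.4263 × (1 - cos(95°))
Δλ = 2.4263 × 1.0872
Δλ = 2.6378 pm

Percentage change:
(Δλ/λ₀) × 100 = (2.6378/98.1) × 100
= 2.6889%

(Intermediate values are shown rounded; full precision is carried through to the final answer.)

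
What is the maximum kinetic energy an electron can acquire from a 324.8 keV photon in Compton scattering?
181.7941 keV

Maximum energy transfer occurs at θ = 180° (backscattering).

Initial photon: E₀ = 324.8 keV → λ₀ = 3.8172 pm

Maximum Compton shift (at 180°):
Δλ_max = 2λ_C = 2 × 2.4263 = 4.8526 pm

Final wavelength:
λ' = 3.8172 + 4.8526 = 8.6699 pm

Minimum photon energy (maximum energy to electron):
E'_min = hc/λ' = 143.0059 keV

Maximum electron kinetic energy:
K_max = E₀ - E'_min = 324.8000 - 143.0059 = 181.7941 keV

(Intermediate values are shown rounded; full precision is carried through to the final answer.)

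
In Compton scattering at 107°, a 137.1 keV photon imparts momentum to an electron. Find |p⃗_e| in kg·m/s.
1.0324e-22 kg·m/s

The electron is initially at rest, so by conservation of momentum:
p⃗_e = p⃗₀ − p⃗'  (incident photon momentum minus scattered photon momentum)

Photon momentum magnitudes (p = h/λ = E/c):
λ₀ = hc/E₀ = 9.0433 pm → p₀ = h/λ₀ = 7.3270e-23 kg·m/s
Δλ = λ_C(1 − cos 107°) = 3.1357 pm
λ' = 12.1790 pm → p' = h/λ' = 5.4406e-23 kg·m/s

The scattered photon makes angle θ = 107° with the incident direction, so by the law of cosines:
|p⃗_e|² = p₀² + p'² − 2p₀p'cos θ
|p⃗_e|² = (7.3270e-23)² + (5.4406e-23)² − 2·7.3270e-23·5.4406e-23·cos(107°)
|p⃗_e| = 1.0324e-22 kg·m/s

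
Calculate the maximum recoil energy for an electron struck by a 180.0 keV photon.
74.3973 keV

Maximum energy transfer occurs at θ = 180° (backscattering).

Initial photon: E₀ = 180.0 keV → λ₀ = 6.8880 pm

Maximum Compton shift (at 180°):
Δλ_max = 2λ_C = 2 × 2.4263 = 4.8526 pm

Final wavelength:
λ' = 6.8880 + 4.8526 = 11.7406 pm

Minimum photon energy (maximum energy to electron):
E'_min = hc/λ' = 105.6027 keV

Maximum electron kinetic energy:
K_max = E₀ - E'_min = 180.0000 - 105.6027 = 74.3973 keV

(Intermediate values are shown rounded; full precision is carried through to the final answer.)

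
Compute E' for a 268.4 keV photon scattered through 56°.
217.9399 keV

First convert energy to wavelength:
λ = hc/E, with hc ≈ 1239.842 keV·pm (i.e. 1239.842 eV·nm)

For E = 268.4 keV = 268400 eV:
λ = 1239.842 keV·pm / 268.4 keV
λ = 4.6194 pm

Calculate the Compton shift:
Δλ = λ_C(1 - cos(56°)) = 2.4263 × 0.4408
Δλ = 1.0695 pm

Final wavelength:
λ' = 4.6194 + 1.0695 = 5.6889 pm

Final energy:
E' = hc/λ' = 1239.842 / 5.6889 = 217.9399 keV

(Intermediate values are shown rounded; full precision is carried through to the final answer.)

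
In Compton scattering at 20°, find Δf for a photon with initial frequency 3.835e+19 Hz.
7.046e+17 Hz (decrease)

Convert frequency to wavelength (c = 299792458 m/s):
λ₀ = c/f₀ = 299792458/3.835e+19 = 7.8172740e-12 m = 7.8173 pm

Calculate Compton shift:
Δλ = λ_C(1 - cos(20°)) = 0.1463 pm

Final wavelength:
λ' = λ₀ + Δλ = 7.8173 + 0.1463 = 7.9636 pm

Final frequency:
f' = c/λ' = 299792458/7.9635984e-12 = 3.7645351e+19 Hz

Frequency shift (decrease):
Δf = f₀ - f' = 3.835e+19 - 3.7645351e+19 = 7.046e+17 Hz

(Intermediate values are shown rounded; full precision is carried through to the final answer.)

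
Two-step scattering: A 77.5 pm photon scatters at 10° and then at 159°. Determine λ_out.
82.2283 pm

Apply Compton shift twice:

First scattering at θ₁ = 10°:
Δλ₁ = λ_C(1 - cos(10°))
Δλ₁ = 2.4263 × 0.0152
Δλ₁ = 0.0369 pm

After first scattering:
λ₁ = 77.5 + 0.0369 = 77.5369 pm

Second scattering at θ₂ = 159°:
Δλ₂ = λ_C(1 - cos(159°))
Δλ₂ = 2.4263 × 1.9336
Δλ₂ = 4.6915 pm

Final wavelength:
λ₂ = 77.5369 + 4.6915 = 82.2283 pm

Total shift: Δλ_total = 0.0369 + 4.6915 = 4.7283 pm

(Intermediate values are shown rounded; full precision is carried through to the final answer.)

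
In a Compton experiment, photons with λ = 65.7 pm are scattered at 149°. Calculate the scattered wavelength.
70.2061 pm

Using the Compton scattering formula:
λ' = λ + Δλ = λ + λ_C(1 - cos θ)

Given:
- Initial wavelength λ = 65.7 pm
- Scattering angle θ = 149°
- Compton wavelength λ_C ≈ 2.4263 pm

Calculate the shift:
Δλ = 2.4263 × (1 - cos(149°))
Δλ = 2.4263 × 1.8572
Δλ = 4.5061 pm

Final wavelength:
λ' = 65.7 + 4.5061 = 70.2061 pm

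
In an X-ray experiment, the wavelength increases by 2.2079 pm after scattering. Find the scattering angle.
84.84°

From the Compton formula Δλ = λ_C(1 - cos θ), we can solve for θ:

cos θ = 1 - Δλ/λ_C

Given:
- Δλ = 2.2079 pm
- λ_C = h/(m_e·c) ≈ 2.42631024 pm

cos θ = 1 - 2.2079/2.42631024
cos θ = 1 - 0.909983
cos θ = 0.090017

θ = arccos(0.090017)
θ = 84.84°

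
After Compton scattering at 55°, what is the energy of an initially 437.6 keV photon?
320.5455 keV

First convert energy to wavelength:
λ = hc/E, with hc ≈ 1239.842 keV·pm (i.e. 1239.842 eV·nm)

For E = 437.6 keV = 437600 eV:
λ = 1239.842 keV·pm / 437.6 keV
λ = 2.8333 pm

Calculate the Compton shift:
Δλ = λ_C(1 - cos(55°)) = 2.4263 × 0.4264
Δλ = 1.0346 pm

Final wavelength:
λ' = 2.8333 + 1.0346 = 3.8679 pm

Final energy:
E' = hc/λ' = 1239.842 / 3.8679 = 320.5455 keV

(Intermediate values are shown rounded; full precision is carried through to the final answer.)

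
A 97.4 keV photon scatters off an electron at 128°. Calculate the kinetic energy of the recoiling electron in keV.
22.9327 keV

By energy conservation: K_e = E_initial - E_final

First find the scattered photon energy:
Initial wavelength: λ = hc/E = 12.7294 pm
Compton shift: Δλ = λ_C(1 - cos(128°)) = 3.9201 pm
Final wavelength: λ' = 12.7294 + 3.9201 = 16.6495 pm
Final photon energy: E' = hc/λ' = 74.4673 keV

Electron kinetic energy:
K_e = E - E' = 97.4000 - 74.4673 = 22.9327 keV

(Intermediate values are shown rounded; full precision is carried through to the final answer.)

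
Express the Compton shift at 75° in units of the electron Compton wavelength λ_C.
0.7412 λ_C

The Compton shift formula is:
Δλ = λ_C(1 - cos θ)

Dividing both sides by λ_C:
Δλ/λ_C = 1 - cos θ

For θ = 75°:
Δλ/λ_C = 1 - cos(75°)
Δλ/λ_C = 1 - 0.2588
Δλ/λ_C = 0.7412

This means the shift is 0.7412 × λ_C = 1.7983 pm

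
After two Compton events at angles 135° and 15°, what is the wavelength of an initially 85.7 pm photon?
89.9246 pm

Apply Compton shift twice:

First scattering at θ₁ = 135°:
Δλ₁ = λ_C(1 - cos(135°))
Δλ₁ = 2.4263 × 1.7071
Δλ₁ = 4.1420 pm

After first scattering:
λ₁ = 85.7 + 4.1420 = 89.8420 pm

Second scattering at θ₂ = 15°:
Δλ₂ = λ_C(1 - cos(15°))
Δλ₂ = 2.4263 × 0.0341
Δλ₂ = 0.0827 pm

Final wavelength:
λ₂ = 89.8420 + 0.0827 = 89.9246 pm

Total shift: Δλ_total = 4.1420 + 0.0827 = 4.2246 pm

(Intermediate values are shown rounded; full precision is carried through to the final answer.)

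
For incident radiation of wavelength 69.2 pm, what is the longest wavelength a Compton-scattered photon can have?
74.0526 pm (at θ = 180°)

The Compton shift is Δλ = λ_C(1 − cos θ).

Since cos θ ranges from −1 to 1, the factor (1 − cos θ) ranges from 0 to 2; the maximum shift occurs at θ = 180° (backscattering):
Δλ_max = 2λ_C = 2 × 2.4263 pm = 4.8526 pm

Maximum scattered wavelength:
λ'_max = λ₀ + Δλ_max = 69.2 + 4.8526 = 74.0526 pm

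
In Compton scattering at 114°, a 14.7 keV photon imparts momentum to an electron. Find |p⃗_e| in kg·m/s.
1.2922e-23 kg·m/s

The electron is initially at rest, so by conservation of momentum:
p⃗_e = p⃗₀ − p⃗'  (incident photon momentum minus scattered photon momentum)

Photon momentum magnitudes (p = h/λ = E/c):
λ₀ = hc/E₀ = 84.3430 pm → p₀ = h/λ₀ = 7.8561e-24 kg·m/s
Δλ = λ_C(1 − cos 114°) = 3.4132 pm
λ' = 87.7562 pm → p' = h/λ' = 7.5505e-24 kg·m/s

The scattered photon makes angle θ = 114° with the incident direction, so by the law of cosines:
|p⃗_e|² = p₀² + p'² − 2p₀p'cos θ
|p⃗_e|² = (7.8561e-24)² + (7.5505e-24)² − 2·7.8561e-24·7.5505e-24·cos(114°)
|p⃗_e| = 1.2922e-23 kg·m/s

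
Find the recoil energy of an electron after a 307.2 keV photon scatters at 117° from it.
143.2816 keV

By energy conservation: K_e = E_initial - E_final

First find the scattered photon energy:
Initial wavelength: λ = hc/E = 4.0359 pm
Compton shift: Δλ = λ_C(1 - cos(117°)) = 3.5278 pm
Final wavelength: λ' = 4.0359 + 3.5278 = 7.5638 pm
Final photon energy: E' = hc/λ' = 163.9184 keV

Electron kinetic energy:
K_e = E - E' = 307.2000 - 163.9184 = 143.2816 keV

(Intermediate values are shown rounded; full precision is carried through to the final answer.)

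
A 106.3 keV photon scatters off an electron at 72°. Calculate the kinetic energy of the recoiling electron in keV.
13.3594 keV

By energy conservation: K_e = E_initial - E_final

First find the scattered photon energy:
Initial wavelength: λ = hc/E = 11.6636 pm
Compton shift: Δλ = λ_C(1 - cos(72°)) = 1.6765 pm
Final wavelength: λ' = 11.6636 + 1.6765 = 13.3402 pm
Final photon energy: E' = hc/λ' = 92.9406 keV

Electron kinetic energy:
K_e = E - E' = 106.3000 - 92.9406 = 13.3594 keV

(Intermediate values are shown rounded; full precision is carried through to the final answer.)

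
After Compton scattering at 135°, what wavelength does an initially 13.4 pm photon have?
17.5420 pm

Using the Compton formula: λ' = λ + λ_C(1 − cos θ)

For θ = 135°, cos θ = -√2/2 (exact) ≈ -0.7071, so:
1 − cos 135° = 1 − (-√2/2) ≈ 1.7071

Δλ = λ_C × 1.7071 = 2.4263 × 1.7071 = 4.1420 pm

λ' = 13.4 + 4.1420 = 17.5420 pm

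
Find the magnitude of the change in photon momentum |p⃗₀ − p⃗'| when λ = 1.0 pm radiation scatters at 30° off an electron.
3.3942e-22 kg·m/s

Photon momentum magnitude is p = h/λ.

Initial momentum:
p₀ = h/λ = 6.6261e-34/1.0000e-12 = 6.6261e-22 kg·m/s

After scattering:
λ' = λ + Δλ = 1.0 + 0.3251 = 1.3251 pm
p' = h/λ' = 6.6261e-34/1.3251e-12 = 5.0006e-22 kg·m/s

Momentum is a vector; the scattered photon's direction makes angle θ = 30° with the incident direction. The magnitude of the vector change Δp⃗ = p⃗₀ − p⃗' is found from the law of cosines:
|Δp⃗|² = p₀² + p'² − 2p₀p'cos θ
|Δp⃗|² = (6.6261e-22)² + (5.0006e-22)² − 2·6.6261e-22·5.0006e-22·cos(30°)
|Δp⃗| = 3.3942e-22 kg·m/s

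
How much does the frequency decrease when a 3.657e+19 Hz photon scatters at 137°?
1.239e+19 Hz (decrease)

Convert frequency to wavelength (c = 299792458 m/s):
λ₀ = c/f₀ = 299792458/3.657e+19 = 8.1977702e-12 m = 8.1978 pm

Calculate Compton shift:
Δλ = λ_C(1 - cos(137°)) = 4.2008 pm

Final wavelength:
λ' = λ₀ + Δλ = 8.1978 + 4.2008 = 12.3986 pm

Final frequency:
f' = c/λ' = 299792458/1.2398571e-11 = 2.4179597e+19 Hz

Frequency shift (decrease):
Δf = f₀ - f' = 3.657e+19 - 2.4179597e+19 = 1.239e+19 Hz

(Intermediate values are shown rounded; full precision is carried through to the final answer.)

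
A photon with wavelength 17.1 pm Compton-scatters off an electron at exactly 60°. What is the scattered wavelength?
18.3132 pm

Using the Compton formula: λ' = λ + λ_C(1 − cos θ)

For θ = 60°, cos θ = 1/2 (exact) = 0.5000, so:
1 − cos 60° = 1 − (1/2) = 0.5000

Δλ = λ_C × 0.5000 = 2.4263 × 0.5000 = 1.2132 pm

λ' = 17.1 + 1.2132 = 18.3132 pm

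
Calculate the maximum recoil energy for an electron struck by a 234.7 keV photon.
112.3708 keV

Maximum energy transfer occurs at θ = 180° (backscattering).

Initial photon: E₀ = 234.7 keV → λ₀ = 5.2827 pm

Maximum Compton shift (at 180°):
Δλ_max = 2λ_C = 2 × 2.4263 = 4.8526 pm

Final wavelength:
λ' = 5.2827 + 4.8526 = 10.1353 pm

Minimum photon energy (maximum energy to electron):
E'_min = hc/λ' = 122.3292 keV

Maximum electron kinetic energy:
K_max = E₀ - E'_min = 234.7000 - 122.3292 = 112.3708 keV

(Intermediate values are shown rounded; full precision is carried through to the final answer.)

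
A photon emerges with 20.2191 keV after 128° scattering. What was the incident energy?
21.5999 keV

Convert final energy to wavelength (hc ≈ 1239.842 keV·pm):
λ' = hc/E' = 1239.842 / 20.2191 = 61.3203 pm

Calculate the Compton shift:
Δλ = λ_C(1 - cos(128°))
Δλ = 2.4263 × (1 - cos(128°))
Δλ = 3.9201 pm

Initial wavelength:
λ = λ' - Δλ = 61.3203 - 3.9201 = 57.4002 pm

Initial energy:
E = hc/λ = 1239.842 / 57.4002 = 21.5999 keV

(Intermediate values are shown rounded; full precision is carried through to the final answer.)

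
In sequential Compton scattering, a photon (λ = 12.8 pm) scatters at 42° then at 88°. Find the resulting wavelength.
15.7648 pm

Apply Compton shift twice:

First scattering at θ₁ = 42°:
Δλ₁ = λ_C(1 - cos(42°))
Δλ₁ = 2.4263 × 0.2569
Δλ₁ = 0.6232 pm

After first scattering:
λ₁ = 12.8 + 0.6232 = 13.4232 pm

Second scattering at θ₂ = 88°:
Δλ₂ = λ_C(1 - cos(88°))
Δλ₂ = 2.4263 × 0.9651
Δλ₂ = 2.3416 pm

Final wavelength:
λ₂ = 13.4232 + 2.3416 = 15.7648 pm

Total shift: Δλ_total = 0.6232 + 2.3416 = 2.9648 pm

(Intermediate values are shown rounded; full precision is carried through to the final answer.)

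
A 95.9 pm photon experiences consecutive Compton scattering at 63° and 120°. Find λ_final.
100.8643 pm

Apply Compton shift twice:

First scattering at θ₁ = 63°:
Δλ₁ = λ_C(1 - cos(63°))
Δλ₁ = 2.4263 × 0.5460
Δλ₁ = 1.3248 pm

After first scattering:
λ₁ = 95.9 + 1.3248 = 97.2248 pm

Second scattering at θ₂ = 120°:
Δλ₂ = λ_C(1 - cos(120°))
Δλ₂ = 2.4263 × 1.5000
Δλ₂ = 3.6395 pm

Final wavelength:
λ₂ = 97.2248 + 3.6395 = 100.8643 pm

Total shift: Δλ_total = 1.3248 + 3.6395 = 4.9643 pm

(Intermediate values are shown rounded; full precision is carried through to the final answer.)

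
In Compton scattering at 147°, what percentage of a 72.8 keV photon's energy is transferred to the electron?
0.2076 (or 20.76%)

Calculate initial and final photon energies:

Initial: E₀ = 72.8 keV → λ₀ = 17.0308 pm
Compton shift: Δλ = 4.4612 pm
Final wavelength: λ' = 21.4920 pm
Final energy: E' = 57.6886 keV

Fractional energy loss:
(E₀ - E')/E₀ = (72.8000 - 57.6886)/72.8000
= 15.1114/72.8000
= 0.2076
= 20.76%

(Intermediate values are shown rounded; full precision is carried through to the final answer.)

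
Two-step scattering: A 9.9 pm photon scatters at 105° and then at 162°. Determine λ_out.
17.6882 pm

Apply Compton shift twice:

First scattering at θ₁ = 105°:
Δλ₁ = λ_C(1 - cos(105°))
Δλ₁ = 2.4263 × 1.2588
Δλ₁ = 3.0543 pm

After first scattering:
λ₁ = 9.9 + 3.0543 = 12.9543 pm

Second scattering at θ₂ = 162°:
Δλ₂ = λ_C(1 - cos(162°))
Δλ₂ = 2.4263 × 1.9511
Δλ₂ = 4.7339 pm

Final wavelength:
λ₂ = 12.9543 + 4.7339 = 17.6882 pm

Total shift: Δλ_total = 3.0543 + 4.7339 = 7.7882 pm

(Intermediate values are shown rounded; full precision is carried through to the final answer.)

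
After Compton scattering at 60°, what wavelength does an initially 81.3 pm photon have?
82.5132 pm

Using the Compton formula: λ' = λ + λ_C(1 − cos θ)

For θ = 60°, cos θ = 1/2 (exact) = 0.5000, so:
1 − cos 60° = 1 − (1/2) = 0.5000

Δλ = λ_C × 0.5000 = 2.4263 × 0.5000 = 1.2132 pm

λ' = 81.3 + 1.2132 = 82.5132 pm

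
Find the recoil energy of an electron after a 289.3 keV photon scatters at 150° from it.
148.6202 keV

By energy conservation: K_e = E_initial - E_final

First find the scattered photon energy:
Initial wavelength: λ = hc/E = 4.2857 pm
Compton shift: Δλ = λ_C(1 - cos(150°)) = 4.5276 pm
Final wavelength: λ' = 4.2857 + 4.5276 = 8.8132 pm
Final photon energy: E' = hc/λ' = 140.6798 keV

Electron kinetic energy:
K_e = E - E' = 289.3000 - 140.6798 = 148.6202 keV

(Intermediate values are shown rounded; full precision is carried through to the final answer.)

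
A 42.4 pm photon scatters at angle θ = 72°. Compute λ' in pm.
44.0765 pm

Using the Compton scattering formula:
λ' = λ + Δλ = λ + λ_C(1 - cos θ)

Given:
- Initial wavelength λ = 42.4 pm
- Scattering angle θ = 72°
- Compton wavelength λ_C ≈ 2.4263 pm

Calculate the shift:
Δλ = 2.4263 × (1 - cos(72°))
Δλ = 2.4263 × 0.6910
Δλ = 1.6765 pm

Final wavelength:
λ' = 42.4 + 1.6765 = 44.0765 pm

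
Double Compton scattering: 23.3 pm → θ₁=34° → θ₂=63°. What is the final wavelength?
25.0396 pm

Apply Compton shift twice:

First scattering at θ₁ = 34°:
Δλ₁ = λ_C(1 - cos(34°))
Δλ₁ = 2.4263 × 0.1710
Δλ₁ = 0.4148 pm

After first scattering:
λ₁ = 23.3 + 0.4148 = 23.7148 pm

Second scattering at θ₂ = 63°:
Δλ₂ = λ_C(1 - cos(63°))
Δλ₂ = 2.4263 × 0.5460
Δλ₂ = 1.3248 pm

Final wavelength:
λ₂ = 23.7148 + 1.3248 = 25.0396 pm

Total shift: Δλ_total = 0.4148 + 1.3248 = 1.7396 pm

(Intermediate values are shown rounded; full precision is carried through to the final answer.)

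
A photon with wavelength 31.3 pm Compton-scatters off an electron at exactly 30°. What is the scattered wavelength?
31.6251 pm

Using the Compton formula: λ' = λ + λ_C(1 − cos θ)

For θ = 30°, cos θ = √3/2 (exact) ≈ 0.8660, so:
1 − cos 30° = 1 − (√3/2) ≈ 0.1340

Δλ = λ_C × 0.1340 = 2.4263 × 0.1340 = 0.3251 pm

λ' = 31.3 + 0.3251 = 31.6251 pm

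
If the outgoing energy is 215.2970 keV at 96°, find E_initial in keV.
402.7000 keV

Convert final energy to wavelength (hc ≈ 1239.842 keV·pm):
λ' = hc/E' = 1239.842 / 215.2970 = 5.7588 pm

Calculate the Compton shift:
Δλ = λ_C(1 - cos(96°))
Δλ = 2.4263 × (1 - cos(96°))
Δλ = 2.6799 pm

Initial wavelength:
λ = λ' - Δλ = 5.7588 - 2.6799 = 3.0788 pm

Initial energy:
E = hc/λ = 1239.842 / 3.0788 = 402.7000 keV

(Intermediate values are shown rounded; full precision is carried through to the final answer.)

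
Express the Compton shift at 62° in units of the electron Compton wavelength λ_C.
0.5305 λ_C

The Compton shift formula is:
Δλ = λ_C(1 - cos θ)

Dividing both sides by λ_C:
Δλ/λ_C = 1 - cos θ

For θ = 62°:
Δλ/λ_C = 1 - cos(62°)
Δλ/λ_C = 1 - 0.4695
Δλ/λ_C = 0.5305

This means the shift is 0.5305 × λ_C = 1.2872 pm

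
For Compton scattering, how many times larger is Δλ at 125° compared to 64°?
125° produces the larger shift by a factor of 2.802

Calculate both shifts using Δλ = λ_C(1 - cos θ):

For θ₁ = 64°:
Δλ₁ = 2.4263 × (1 - cos(64°))
Δλ₁ = 2.4263 × 0.5616
Δλ₁ = 1.3627 pm

For θ₂ = 125°:
Δλ₂ = 2.4263 × (1 - cos(125°))
Δλ₂ = 2.4263 × 1.5736
Δλ₂ = 3.8180 pm

The 125° angle produces the larger shift.
Ratio: 3.8180/1.3627 = 2.802

(Intermediate values are shown rounded; full precision is carried through to the final answer.)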